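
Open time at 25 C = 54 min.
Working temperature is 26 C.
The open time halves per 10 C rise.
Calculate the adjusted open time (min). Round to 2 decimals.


factor = 2^((26 - 25) / 10) = 1.0718
ot = 54 / 1.0718 = 50.38 min

50.38


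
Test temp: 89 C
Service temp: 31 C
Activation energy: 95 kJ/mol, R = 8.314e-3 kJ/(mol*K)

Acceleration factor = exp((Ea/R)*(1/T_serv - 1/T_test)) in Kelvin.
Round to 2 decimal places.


AF = exp((95/0.008314)*(1/304.15 - 1/362.15))
= 410.26

410.26


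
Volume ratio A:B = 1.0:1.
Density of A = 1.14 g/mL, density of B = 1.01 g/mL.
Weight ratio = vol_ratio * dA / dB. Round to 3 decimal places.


Wt ratio = 1.0 * 1.14 / 1.01
= 1.129

1.129


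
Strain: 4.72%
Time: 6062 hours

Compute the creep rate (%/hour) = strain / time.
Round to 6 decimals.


Creep rate = 4.72 / 6062
= 0.000779 %/h

0.000779


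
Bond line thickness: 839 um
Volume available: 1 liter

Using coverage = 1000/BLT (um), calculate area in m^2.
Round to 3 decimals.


1 L = 1e6 mm^3, thickness = 839 um = 0.839 mm
Area = 1e6 / 0.839 mm^2 = (1e6 / 0.839) / 1e6 m^2 = 1000 / 839 m^2
= 1.192 m^2

1.192


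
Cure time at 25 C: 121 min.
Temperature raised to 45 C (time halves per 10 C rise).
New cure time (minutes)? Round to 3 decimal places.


Acceleration factor = 2^(20/10) = 4.0000
New time = 121 / 4.0000 = 30.250 min

30.250


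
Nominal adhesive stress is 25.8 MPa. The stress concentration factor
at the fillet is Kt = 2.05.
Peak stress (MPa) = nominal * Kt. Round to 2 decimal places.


Peak = 25.8 * 2.05 = 52.89 MPa

52.89


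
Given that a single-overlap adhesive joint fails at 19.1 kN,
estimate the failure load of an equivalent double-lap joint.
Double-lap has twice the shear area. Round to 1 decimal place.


Double-lap factor = 2
Expected load = 19.1 * 2 = 38.2 kN

38.2


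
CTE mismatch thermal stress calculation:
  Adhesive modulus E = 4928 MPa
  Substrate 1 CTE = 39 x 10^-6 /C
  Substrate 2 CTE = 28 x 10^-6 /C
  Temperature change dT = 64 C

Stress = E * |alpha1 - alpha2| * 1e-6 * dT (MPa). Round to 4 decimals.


delta_alpha = |39 - 28| = 11 x 10^-6/C
Stress = 4928 * 11e-6 * 64
= 3.4693 MPa

3.4693


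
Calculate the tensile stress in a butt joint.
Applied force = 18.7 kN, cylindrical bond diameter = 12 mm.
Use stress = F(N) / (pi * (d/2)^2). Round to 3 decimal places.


A = pi * 6.0^2 = 113.0973 mm^2
sigma = 18700.0 / 113.0973 = 165.344 MPa

165.344


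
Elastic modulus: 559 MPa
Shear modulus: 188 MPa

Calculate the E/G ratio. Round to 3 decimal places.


E / G = 559 / 188 = 2.973

2.973


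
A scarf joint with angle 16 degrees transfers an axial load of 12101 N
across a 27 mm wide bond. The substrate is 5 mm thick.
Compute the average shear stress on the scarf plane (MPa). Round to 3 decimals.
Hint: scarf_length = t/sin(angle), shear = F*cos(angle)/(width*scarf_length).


scarf_length = 5 / sin(16 deg) = 18.1398 mm
cos(16 deg) = 0.961262
shear stress = 12101 * 0.961262 / (27 * 18.1398)
= 23.750 MPa

23.750


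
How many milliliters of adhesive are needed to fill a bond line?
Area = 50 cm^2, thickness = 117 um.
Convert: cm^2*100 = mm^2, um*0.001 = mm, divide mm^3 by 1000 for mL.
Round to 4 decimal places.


= (50 * 100) * (117 * 0.001) / 1000
= 0.5850 mL

0.5850


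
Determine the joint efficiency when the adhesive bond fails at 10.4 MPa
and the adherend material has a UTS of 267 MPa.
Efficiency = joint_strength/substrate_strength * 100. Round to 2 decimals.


Joint efficiency = 10.4 / 267 * 100
= 3.90%

3.90


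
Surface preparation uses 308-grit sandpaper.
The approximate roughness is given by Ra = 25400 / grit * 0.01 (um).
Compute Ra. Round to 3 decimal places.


Ra = 25400 / 308 * 0.01
= 254 / 308
= 0.825 um

0.825


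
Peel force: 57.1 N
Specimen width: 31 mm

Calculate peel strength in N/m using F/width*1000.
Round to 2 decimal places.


Peel strength = 57.1 / 31 * 1000 = 1841.94 N/m

1841.94


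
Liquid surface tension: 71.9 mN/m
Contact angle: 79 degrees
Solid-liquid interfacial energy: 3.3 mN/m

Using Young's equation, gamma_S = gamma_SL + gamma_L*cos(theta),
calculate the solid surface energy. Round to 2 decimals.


gamma_S = 3.3 + 71.9 * cos(79)
= 17.02 mN/m

17.02


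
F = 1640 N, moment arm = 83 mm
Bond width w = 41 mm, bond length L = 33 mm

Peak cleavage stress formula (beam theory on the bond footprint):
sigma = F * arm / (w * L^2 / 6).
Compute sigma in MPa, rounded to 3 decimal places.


sigma = (1640 * 83) / (41 * 1089 / 6)
= 136120 * 6 / 44649
= 816720 / 44649
= 18.292 MPa

18.292


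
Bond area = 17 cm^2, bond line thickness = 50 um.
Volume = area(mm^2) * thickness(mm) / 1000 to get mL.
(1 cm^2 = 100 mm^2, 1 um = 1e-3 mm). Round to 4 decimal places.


area_mm2 = 17 * 100 = 1700
blt_mm = 50 * 1e-3 = 0.05
vol_mm3 = 1700 * 0.05 = 85.0
vol_mL = 85.0 / 1000 = 0.0850 mL

0.0850


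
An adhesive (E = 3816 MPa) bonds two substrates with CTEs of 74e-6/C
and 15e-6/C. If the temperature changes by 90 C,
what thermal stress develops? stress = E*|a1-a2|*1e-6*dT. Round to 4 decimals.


Stress = 3816 * |74 - 15| * 1e-6 * 90
= 20.2630 MPa

20.2630


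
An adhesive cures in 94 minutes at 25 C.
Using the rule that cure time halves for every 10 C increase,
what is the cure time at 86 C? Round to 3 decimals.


Factor = 2^((86 - 25) / 10) = 68.5935
Cure time = 94 / 68.5935
= 1.370 minutes

1.370


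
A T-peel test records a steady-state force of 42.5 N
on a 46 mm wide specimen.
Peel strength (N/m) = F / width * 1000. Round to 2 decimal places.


Peel strength = 42.5 / 46 * 1000
= 923.91 N/m

923.91


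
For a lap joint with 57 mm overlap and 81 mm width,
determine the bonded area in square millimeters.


Area = 57 * 81 = 4617 mm^2

4617


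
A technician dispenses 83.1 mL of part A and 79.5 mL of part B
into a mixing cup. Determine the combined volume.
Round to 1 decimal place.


Combined volume = 83.1 + 79.5
= 162.6 mL

162.6


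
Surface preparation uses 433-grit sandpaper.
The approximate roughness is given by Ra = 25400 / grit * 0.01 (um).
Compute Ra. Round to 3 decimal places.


Ra = 25400 / 433 * 0.01
= 254 / 433
= 0.587 um

0.587


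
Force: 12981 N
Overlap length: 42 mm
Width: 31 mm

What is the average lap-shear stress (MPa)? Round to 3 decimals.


Average shear stress = F / (overlap * width)
= 12981 / (42 * 31)
= 9.970 MPa

9.970


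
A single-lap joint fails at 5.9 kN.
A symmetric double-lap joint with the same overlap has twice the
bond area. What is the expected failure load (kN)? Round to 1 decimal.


Double-lap load = 2 * 5.9 = 11.8 kN

11.8


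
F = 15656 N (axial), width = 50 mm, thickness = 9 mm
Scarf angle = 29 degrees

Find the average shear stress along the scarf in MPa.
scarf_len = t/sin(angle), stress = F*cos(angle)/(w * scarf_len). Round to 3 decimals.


scarf_len = 9/sin(29 deg) = 18.5640
cos(29 deg) = 0.874620
stress = 15656*0.874620/(50*18.5640) = 14.752 MPa

14.752


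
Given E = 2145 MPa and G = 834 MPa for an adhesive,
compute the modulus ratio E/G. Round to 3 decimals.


E/G ratio = 2145 / 834 = 2.572

2.572


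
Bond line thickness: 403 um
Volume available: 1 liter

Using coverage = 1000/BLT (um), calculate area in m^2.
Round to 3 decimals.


1 L = 1e6 mm^3, thickness = 403 um = 0.403 mm
Area = 1e6 / 0.403 mm^2 = (1e6 / 0.403) / 1e6 m^2 = 1000 / 403 m^2
= 2.481 m^2

2.481


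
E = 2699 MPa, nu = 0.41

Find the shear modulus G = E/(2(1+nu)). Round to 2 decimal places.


G = 2699 / (2 * 1.41)
= 957.09 MPa

957.09


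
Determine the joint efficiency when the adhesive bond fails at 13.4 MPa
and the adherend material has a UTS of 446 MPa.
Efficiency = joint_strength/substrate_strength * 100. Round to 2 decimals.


Joint efficiency = 13.4 / 446 * 100
= 3.00%

3.00


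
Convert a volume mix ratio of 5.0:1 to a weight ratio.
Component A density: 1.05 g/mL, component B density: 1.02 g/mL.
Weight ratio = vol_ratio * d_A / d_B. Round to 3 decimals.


= 5.0 * 1.05 / 1.02 = 5.147

5.147


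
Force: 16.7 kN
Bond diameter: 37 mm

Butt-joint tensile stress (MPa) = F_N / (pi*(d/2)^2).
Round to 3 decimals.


F_N = 16.7 * 1000 = 16700.0 N
A = pi*(18.5)^2 = 1075.2101 mm^2
stress = 16700.0 / 1075.2101 = 15.532 MPa

15.532


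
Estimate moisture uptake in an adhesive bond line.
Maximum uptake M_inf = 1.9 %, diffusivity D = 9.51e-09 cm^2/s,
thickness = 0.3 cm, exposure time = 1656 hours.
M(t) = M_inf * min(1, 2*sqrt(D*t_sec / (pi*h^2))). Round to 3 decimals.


Convert time: 1656 h = 5961600 s
ratio = min(1, 2*sqrt(9.51e-09*5961600/(pi*0.3^2)))
= 0.895582
M(t) = 1.9 * 0.895582 = 1.702%

1.702


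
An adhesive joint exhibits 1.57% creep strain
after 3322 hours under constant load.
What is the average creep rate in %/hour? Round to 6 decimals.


Creep rate = strain / time
= 1.57 / 3322
= 0.000473 %/h

0.000473


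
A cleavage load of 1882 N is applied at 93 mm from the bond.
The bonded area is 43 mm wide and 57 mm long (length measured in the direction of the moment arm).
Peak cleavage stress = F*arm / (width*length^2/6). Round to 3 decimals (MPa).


Moment = 1882 * 93 = 175026 N*mm
Section modulus = 43 * 3249 / 6 = 139707 / 6 mm^3
Stress = 175026 / (139707 / 6) = 1050156 / 139707
= 7.517 MPa

7.517


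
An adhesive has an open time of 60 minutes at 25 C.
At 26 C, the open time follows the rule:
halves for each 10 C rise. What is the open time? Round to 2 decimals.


Factor = 2^((26-25)/10) = 1.0718
Open time = 60 / 1.0718 = 55.98 min

55.98


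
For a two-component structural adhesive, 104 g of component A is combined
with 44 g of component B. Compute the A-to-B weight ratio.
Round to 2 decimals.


Weight ratio A:B = 104 / 44
= 2.36

2.36


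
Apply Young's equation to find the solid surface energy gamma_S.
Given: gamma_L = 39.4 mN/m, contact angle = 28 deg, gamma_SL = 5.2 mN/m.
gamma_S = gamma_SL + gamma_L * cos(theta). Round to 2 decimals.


theta_rad = 28 * pi/180 = 0.488692
gamma_S = 5.2 + 39.4 * cos(0.488692)
= 39.99 mN/m

39.99


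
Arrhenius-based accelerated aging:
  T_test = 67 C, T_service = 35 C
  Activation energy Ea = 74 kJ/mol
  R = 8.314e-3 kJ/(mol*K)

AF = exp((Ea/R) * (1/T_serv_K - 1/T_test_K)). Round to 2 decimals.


T_test_K = 340.15, T_serv_K = 308.15
AF = exp((74/8.314e-3) * (1/308.15 - 1/340.15))
= 15.14

15.14


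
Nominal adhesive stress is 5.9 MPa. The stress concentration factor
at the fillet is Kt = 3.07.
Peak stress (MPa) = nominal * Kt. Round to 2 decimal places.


Peak = 5.9 * 3.07 = 18.11 MPa

18.11


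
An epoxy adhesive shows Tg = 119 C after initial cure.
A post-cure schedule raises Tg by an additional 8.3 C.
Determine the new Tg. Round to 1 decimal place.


New Tg = 119 + 8.3
= 127.3 C

127.3


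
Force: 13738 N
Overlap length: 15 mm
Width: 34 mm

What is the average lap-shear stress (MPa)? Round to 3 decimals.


Average shear stress = F / (overlap * width)
= 13738 / (15 * 34)
= 26.937 MPa

26.937


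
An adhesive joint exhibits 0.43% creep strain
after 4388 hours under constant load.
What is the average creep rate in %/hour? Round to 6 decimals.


Creep rate = strain / time
= 0.43 / 4388
= 0.000098 %/h

0.000098


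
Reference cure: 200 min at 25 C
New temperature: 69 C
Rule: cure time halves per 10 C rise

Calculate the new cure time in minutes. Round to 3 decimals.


factor = 2^((69-25)/10) = 21.1121
t_new = 200 / 21.1121 = 9.473 min

9.473


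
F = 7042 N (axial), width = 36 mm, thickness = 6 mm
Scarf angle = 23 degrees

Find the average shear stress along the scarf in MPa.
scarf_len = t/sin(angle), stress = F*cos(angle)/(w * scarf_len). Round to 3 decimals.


scarf_len = 6/sin(23 deg) = 15.3558
cos(23 deg) = 0.920505
stress = 7042*0.920505/(36*15.3558) = 11.726 MPa

11.726


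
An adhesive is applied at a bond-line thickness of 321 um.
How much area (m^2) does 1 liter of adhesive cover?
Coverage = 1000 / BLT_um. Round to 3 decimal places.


Coverage = 1000 / 321 = 3.115 m^2

3.115


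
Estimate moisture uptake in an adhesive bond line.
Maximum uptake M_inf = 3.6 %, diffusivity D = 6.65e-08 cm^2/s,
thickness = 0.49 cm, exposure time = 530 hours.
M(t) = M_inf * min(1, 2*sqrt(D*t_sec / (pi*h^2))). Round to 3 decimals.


Convert time: 530 h = 1908000 s
ratio = min(1, 2*sqrt(6.65e-08*1908000/(pi*0.49^2)))
= 0.820274
M(t) = 3.6 * 0.820274 = 2.953%

2.953


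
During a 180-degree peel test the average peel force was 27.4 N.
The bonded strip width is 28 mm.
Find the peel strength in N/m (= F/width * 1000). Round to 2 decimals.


Peel strength = F/width * 1000
= 27.4 / 28 * 1000
= 978.57 N/m

978.57


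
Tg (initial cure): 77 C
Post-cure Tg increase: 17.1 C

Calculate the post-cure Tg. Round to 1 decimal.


Post-cure Tg = 77 + 17.1 = 94.1 C

94.1


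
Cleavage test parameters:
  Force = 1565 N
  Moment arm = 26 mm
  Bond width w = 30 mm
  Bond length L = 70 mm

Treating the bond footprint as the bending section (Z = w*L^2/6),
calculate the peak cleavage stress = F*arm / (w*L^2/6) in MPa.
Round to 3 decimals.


M = 1565 * 26 = 40690 N*mm
Z = 30 * 70^2 / 6 = 147000 / 6 mm^3
sigma = M / Z = 6 * 40690 / 147000 = 244140 / 147000
= 1.661 MPa

1.661


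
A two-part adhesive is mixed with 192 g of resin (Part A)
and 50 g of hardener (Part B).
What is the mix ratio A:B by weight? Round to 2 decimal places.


Mix ratio = mass_A / mass_B
= 192 / 50
= 3.84

3.84


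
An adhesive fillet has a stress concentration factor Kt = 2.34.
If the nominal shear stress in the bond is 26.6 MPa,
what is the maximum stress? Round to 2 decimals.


Max stress = 26.6 * 2.34 = 62.24 MPa

62.24


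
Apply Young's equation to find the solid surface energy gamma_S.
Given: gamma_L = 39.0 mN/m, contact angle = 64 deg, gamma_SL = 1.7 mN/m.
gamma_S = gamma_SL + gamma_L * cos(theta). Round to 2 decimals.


theta_rad = 64 * pi/180 = 1.117011
gamma_S = 1.7 + 39.0 * cos(1.117011)
= 18.80 mN/m

18.80


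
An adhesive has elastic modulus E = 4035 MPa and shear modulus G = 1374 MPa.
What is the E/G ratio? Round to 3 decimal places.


E/G = 4035 / 1374 = 2.937

2.937


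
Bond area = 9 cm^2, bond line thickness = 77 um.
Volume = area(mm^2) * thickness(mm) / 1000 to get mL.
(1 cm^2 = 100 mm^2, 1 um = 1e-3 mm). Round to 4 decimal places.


area_mm2 = 9 * 100 = 900
blt_mm = 77 * 1e-3 = 0.077
vol_mm3 = 900 * 0.077 = 69.3
vol_mL = 69.3 / 1000 = 0.0693 mL

0.0693


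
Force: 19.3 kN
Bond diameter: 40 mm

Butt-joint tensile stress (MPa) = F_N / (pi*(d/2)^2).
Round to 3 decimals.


F_N = 19.3 * 1000 = 19300.0 N
A = pi*(20.0)^2 = 1256.6371 mm^2
stress = 19300.0 / 1256.6371 = 15.358 MPa

15.358


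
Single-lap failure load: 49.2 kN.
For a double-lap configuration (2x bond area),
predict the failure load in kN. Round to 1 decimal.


Failure load = 49.2 * 2 = 98.4 kN

98.4


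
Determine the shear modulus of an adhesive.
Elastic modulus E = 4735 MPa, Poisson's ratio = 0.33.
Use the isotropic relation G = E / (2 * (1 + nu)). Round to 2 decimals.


G = 4735 / (2*(1+0.33)) = 4735 / 2.66
= 1780.08 MPa

1780.08


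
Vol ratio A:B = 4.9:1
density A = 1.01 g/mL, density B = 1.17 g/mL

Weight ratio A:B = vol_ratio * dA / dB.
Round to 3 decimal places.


Weight ratio = 4.9 * 1.01 / 1.17
= 4.230

4.230


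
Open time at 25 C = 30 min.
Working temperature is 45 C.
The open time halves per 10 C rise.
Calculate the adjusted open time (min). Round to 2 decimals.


factor = 2^((45 - 25) / 10) = 4.0000
ot = 30 / 4.0000 = 7.50 min

7.50


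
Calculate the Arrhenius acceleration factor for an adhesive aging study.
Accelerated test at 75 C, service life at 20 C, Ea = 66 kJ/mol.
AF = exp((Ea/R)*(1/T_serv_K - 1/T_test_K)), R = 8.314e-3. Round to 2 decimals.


T_test = 348.15 K, T_serv = 293.15 K
Ea/R = 66 / 0.008314 = 7938.42
AF = exp(7938.42 * (1/293.15 - 1/348.15))
= 72.10

72.10


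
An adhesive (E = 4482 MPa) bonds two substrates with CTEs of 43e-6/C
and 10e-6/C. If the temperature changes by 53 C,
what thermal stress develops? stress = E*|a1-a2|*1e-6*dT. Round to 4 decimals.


Stress = 4482 * |43 - 10| * 1e-6 * 53
= 7.8390 MPa

7.8390


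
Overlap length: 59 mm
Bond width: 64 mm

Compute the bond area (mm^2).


Bond area = 59 * 64 = 3776 mm^2

3776


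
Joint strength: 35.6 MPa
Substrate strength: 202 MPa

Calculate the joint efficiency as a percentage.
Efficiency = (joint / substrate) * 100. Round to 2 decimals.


Efficiency = (35.6 / 202) * 100 = 17.62%

17.62


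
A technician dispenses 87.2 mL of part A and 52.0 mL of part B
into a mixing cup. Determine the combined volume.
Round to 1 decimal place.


Combined volume = 87.2 + 52.0
= 139.2 mL

139.2


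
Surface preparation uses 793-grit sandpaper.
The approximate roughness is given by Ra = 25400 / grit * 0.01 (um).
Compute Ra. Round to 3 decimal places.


Ra = 25400 / 793 * 0.01
= 254 / 793
= 0.320 um

0.320


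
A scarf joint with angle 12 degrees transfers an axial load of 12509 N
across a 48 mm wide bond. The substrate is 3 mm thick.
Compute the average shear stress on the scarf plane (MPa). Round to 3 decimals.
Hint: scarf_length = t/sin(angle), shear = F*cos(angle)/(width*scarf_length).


scarf_length = 3 / sin(12 deg) = 14.4292 mm
cos(12 deg) = 0.978148
shear stress = 12509 * 0.978148 / (48 * 14.4292)
= 17.666 MPa

17.666


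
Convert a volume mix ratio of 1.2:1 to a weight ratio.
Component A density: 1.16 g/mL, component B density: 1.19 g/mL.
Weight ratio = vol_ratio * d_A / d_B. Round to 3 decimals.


= 1.2 * 1.16 / 1.19 = 1.170

1.170


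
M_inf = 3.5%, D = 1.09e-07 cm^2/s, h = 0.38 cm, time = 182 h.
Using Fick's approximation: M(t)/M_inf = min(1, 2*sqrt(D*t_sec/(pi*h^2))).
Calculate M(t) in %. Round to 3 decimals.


t = 655200 s
ratio = min(1, 2*sqrt(1.09e-07*655200/(pi*0.1444)))
= 0.793545
M(t) = 3.5 * 0.793545 = 2.777%

2.777


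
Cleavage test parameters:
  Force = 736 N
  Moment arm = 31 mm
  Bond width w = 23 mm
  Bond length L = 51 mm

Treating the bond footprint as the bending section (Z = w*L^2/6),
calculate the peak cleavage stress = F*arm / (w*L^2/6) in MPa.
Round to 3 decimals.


M = 736 * 31 = 22816 N*mm
Z = 23 * 51^2 / 6 = 59823 / 6 mm^3
sigma = M / Z = 6 * 22816 / 59823 = 136896 / 59823
= 2.288 MPa

2.288


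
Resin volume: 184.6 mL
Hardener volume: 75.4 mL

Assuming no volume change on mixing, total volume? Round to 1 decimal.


V_total = 184.6 + 75.4 = 260.0 mL

260.0


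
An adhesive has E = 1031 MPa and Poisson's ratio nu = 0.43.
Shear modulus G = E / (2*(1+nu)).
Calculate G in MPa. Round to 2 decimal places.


G = 1031 / (2*(1+0.43))
= 1031 / 2.86
= 360.49 MPa

360.49


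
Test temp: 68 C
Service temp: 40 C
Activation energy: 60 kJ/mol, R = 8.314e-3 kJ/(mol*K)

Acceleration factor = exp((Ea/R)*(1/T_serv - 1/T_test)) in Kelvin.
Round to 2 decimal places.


AF = exp((60/0.008314)*(1/313.15 - 1/341.15))
= 6.63

6.63


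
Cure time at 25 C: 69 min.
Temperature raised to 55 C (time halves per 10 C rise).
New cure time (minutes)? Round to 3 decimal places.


Acceleration factor = 2^(30/10) = 8.0000
New time = 69 / 8.0000 = 8.625 min

8.625


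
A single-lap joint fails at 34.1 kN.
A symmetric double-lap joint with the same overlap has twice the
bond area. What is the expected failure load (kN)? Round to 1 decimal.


Double-lap load = 2 * 34.1 = 68.2 kN

68.2


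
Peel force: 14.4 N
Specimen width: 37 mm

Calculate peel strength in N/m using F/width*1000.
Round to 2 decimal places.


Peel strength = 14.4 / 37 * 1000 = 389.19 N/m

389.19


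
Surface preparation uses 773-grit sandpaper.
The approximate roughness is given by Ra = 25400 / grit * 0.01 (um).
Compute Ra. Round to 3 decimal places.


Ra = 25400 / 773 * 0.01
= 254 / 773
= 0.329 um

0.329


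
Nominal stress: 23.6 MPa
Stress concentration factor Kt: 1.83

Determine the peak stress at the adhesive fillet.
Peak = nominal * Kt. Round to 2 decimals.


Peak stress = 23.6 * 1.83
= 43.19 MPa

43.19


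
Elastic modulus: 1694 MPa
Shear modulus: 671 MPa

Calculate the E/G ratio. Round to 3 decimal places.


E / G = 1694 / 671 = 2.525

2.525


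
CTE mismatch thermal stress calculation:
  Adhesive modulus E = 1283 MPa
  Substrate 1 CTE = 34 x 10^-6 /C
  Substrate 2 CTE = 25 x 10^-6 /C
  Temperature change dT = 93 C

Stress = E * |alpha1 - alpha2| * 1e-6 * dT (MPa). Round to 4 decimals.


delta_alpha = |34 - 25| = 9 x 10^-6/C
Stress = 1283 * 9e-6 * 93
= 1.0739 MPa

1.0739


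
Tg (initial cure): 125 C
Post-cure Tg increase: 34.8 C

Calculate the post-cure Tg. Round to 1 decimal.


Post-cure Tg = 125 + 34.8 = 159.8 C

159.8


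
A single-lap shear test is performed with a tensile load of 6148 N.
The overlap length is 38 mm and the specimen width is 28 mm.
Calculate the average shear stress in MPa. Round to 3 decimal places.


Shear stress = F / (overlap * width)
= 6148 / (38 * 28)
= 6148 / 1064
= 5.778 MPa

5.778


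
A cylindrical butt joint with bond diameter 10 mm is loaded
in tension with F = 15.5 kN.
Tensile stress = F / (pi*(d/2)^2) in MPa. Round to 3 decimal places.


Area = pi * (10/2)^2 = 78.5398 mm^2
Stress = 15.5*1000 / 78.5398
= 197.352 MPa

197.352


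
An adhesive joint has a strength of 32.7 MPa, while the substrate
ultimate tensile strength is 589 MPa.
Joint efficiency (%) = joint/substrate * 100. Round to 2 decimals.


Efficiency = 32.7 / 589 * 100
= 5.55%

5.55


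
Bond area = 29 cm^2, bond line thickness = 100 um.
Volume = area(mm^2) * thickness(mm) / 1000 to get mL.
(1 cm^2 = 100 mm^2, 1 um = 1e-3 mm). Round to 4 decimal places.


area_mm2 = 29 * 100 = 2900
blt_mm = 100 * 1e-3 = 0.1
vol_mm3 = 2900 * 0.1 = 290.0
vol_mL = 290.0 / 1000 = 0.2900 mL

0.2900


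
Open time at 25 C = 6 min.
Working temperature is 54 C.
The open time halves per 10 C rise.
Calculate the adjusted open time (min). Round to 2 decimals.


factor = 2^((54 - 25) / 10) = 7.4643
ot = 6 / 7.4643 = 0.80 min

0.80


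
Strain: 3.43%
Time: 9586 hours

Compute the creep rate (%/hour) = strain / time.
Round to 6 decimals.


Creep rate = 3.43 / 9586
= 0.000358 %/h

0.000358


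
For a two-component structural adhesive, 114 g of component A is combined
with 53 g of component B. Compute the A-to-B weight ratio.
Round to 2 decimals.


Weight ratio A:B = 114 / 53
= 2.15

2.15


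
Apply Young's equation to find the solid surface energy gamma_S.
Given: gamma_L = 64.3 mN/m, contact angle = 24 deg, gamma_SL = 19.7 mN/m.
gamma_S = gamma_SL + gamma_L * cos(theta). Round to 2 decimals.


theta_rad = 24 * pi/180 = 0.418879
gamma_S = 19.7 + 64.3 * cos(0.418879)
= 78.44 mN/m

78.44


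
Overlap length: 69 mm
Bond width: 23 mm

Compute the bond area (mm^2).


Bond area = 69 * 23 = 1587 mm^2

1587


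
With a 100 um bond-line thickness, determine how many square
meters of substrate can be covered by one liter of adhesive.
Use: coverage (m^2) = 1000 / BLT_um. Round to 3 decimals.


Coverage = 1000 / 100 = 10.000 m^2

10.000


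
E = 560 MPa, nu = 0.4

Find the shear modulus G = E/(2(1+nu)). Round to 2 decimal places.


G = 560 / (2 * 1.40)
= 200.00 MPa

200.00


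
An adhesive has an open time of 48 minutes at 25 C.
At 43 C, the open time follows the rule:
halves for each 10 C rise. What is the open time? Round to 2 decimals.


Factor = 2^((43-25)/10) = 3.4822
Open time = 48 / 3.4822 = 13.78 min

13.78


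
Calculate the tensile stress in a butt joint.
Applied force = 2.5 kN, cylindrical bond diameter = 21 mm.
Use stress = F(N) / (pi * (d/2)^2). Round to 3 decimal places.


A = pi * 10.5^2 = 346.3606 mm^2
sigma = 2500.0 / 346.3606 = 7.218 MPa

7.218


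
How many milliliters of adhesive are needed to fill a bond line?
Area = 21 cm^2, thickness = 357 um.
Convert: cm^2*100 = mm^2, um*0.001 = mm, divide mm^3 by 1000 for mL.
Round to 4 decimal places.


= (21 * 100) * (357 * 0.001) / 1000
= 0.7497 mL

0.7497


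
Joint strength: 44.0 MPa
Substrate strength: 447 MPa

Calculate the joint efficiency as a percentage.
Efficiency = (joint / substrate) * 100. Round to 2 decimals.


Efficiency = (44.0 / 447) * 100 = 9.84%

9.84


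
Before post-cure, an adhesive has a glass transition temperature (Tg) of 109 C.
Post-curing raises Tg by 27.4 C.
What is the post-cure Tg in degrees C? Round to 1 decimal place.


Tg_post = Tg_base + delta_Tg
= 109 + 27.4
= 136.4 C

136.4


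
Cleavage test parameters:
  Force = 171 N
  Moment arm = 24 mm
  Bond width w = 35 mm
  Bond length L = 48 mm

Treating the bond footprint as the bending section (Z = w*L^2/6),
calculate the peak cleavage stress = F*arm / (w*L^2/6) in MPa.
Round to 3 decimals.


M = 171 * 24 = 4104 N*mm
Z = 35 * 48^2 / 6 = 80640 / 6 mm^3
sigma = M / Z = 6 * 4104 / 80640 = 24624 / 80640
= 0.305 MPa

0.305


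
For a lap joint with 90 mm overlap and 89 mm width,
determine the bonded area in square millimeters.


Area = 90 * 89 = 8010 mm^2

8010


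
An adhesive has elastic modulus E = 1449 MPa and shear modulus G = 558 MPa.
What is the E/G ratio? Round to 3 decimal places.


E/G = 1449 / 558 = 2.597

2.597


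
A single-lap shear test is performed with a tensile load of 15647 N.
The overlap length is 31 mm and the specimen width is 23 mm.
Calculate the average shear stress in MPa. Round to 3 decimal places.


Shear stress = F / (overlap * width)
= 15647 / (31 * 23)
= 15647 / 713
= 21.945 MPa

21.945


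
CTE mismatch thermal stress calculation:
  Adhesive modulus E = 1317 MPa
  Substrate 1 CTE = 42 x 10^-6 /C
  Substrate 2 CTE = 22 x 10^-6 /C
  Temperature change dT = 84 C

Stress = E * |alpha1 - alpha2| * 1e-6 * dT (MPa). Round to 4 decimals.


delta_alpha = |42 - 22| = 20 x 10^-6/C
Stress = 1317 * 20e-6 * 84
= 2.2126 MPa

2.2126


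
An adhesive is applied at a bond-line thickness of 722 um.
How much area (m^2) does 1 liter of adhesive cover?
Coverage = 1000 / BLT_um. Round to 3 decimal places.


Coverage = 1000 / 722 = 1.385 m^2

1.385


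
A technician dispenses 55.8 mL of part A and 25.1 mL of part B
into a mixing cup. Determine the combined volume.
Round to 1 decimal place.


Combined volume = 55.8 + 25.1
= 80.9 mL

80.9


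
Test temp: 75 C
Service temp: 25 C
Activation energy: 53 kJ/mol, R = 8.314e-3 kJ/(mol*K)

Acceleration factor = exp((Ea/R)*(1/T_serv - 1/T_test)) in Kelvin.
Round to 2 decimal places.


AF = exp((53/0.008314)*(1/298.15 - 1/348.15))
= 21.56

21.56


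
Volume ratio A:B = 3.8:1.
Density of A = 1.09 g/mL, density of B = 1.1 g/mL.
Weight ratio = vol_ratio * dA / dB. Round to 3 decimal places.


Wt ratio = 3.8 * 1.09 / 1.1
= 3.765

3.765


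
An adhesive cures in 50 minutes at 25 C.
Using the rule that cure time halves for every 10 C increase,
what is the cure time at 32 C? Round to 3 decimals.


Factor = 2^((32 - 25) / 10) = 1.6245
Cure time = 50 / 1.6245
= 30.779 minutes

30.779


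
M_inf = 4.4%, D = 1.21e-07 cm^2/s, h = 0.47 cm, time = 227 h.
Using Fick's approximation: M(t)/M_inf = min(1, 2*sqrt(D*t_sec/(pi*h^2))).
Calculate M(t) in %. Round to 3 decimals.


t = 817200 s
ratio = min(1, 2*sqrt(1.21e-07*817200/(pi*0.2209)))
= 0.754943
M(t) = 4.4 * 0.754943 = 3.322%

3.322


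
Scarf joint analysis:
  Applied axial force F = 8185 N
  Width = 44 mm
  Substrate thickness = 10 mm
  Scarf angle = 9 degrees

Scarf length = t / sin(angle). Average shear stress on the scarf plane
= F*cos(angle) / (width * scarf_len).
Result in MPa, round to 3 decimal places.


Scarf length = 10 / sin(9 deg) = 63.9245 mm
cos(9 deg) = 0.987688
Shear = 8185 * 0.987688 / (44 * 63.9245)
= 2.874 MPa

2.874


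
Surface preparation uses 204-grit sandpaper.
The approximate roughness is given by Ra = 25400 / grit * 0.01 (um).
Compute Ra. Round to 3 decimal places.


Ra = 25400 / 204 * 0.01
= 254 / 204
= 1.245 um

1.245


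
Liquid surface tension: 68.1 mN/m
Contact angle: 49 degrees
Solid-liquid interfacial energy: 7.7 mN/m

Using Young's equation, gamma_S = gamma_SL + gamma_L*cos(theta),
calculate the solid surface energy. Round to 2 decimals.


gamma_S = 7.7 + 68.1 * cos(49)
= 52.38 mN/m

52.38


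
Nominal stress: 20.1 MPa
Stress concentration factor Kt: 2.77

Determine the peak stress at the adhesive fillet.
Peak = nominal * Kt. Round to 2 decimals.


Peak stress = 20.1 * 2.77
= 55.68 MPa

55.68


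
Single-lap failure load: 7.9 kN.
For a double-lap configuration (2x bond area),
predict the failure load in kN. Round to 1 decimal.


Failure load = 7.9 * 2 = 15.8 kN

15.8


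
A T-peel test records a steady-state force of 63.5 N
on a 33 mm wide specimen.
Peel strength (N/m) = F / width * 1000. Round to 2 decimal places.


Peel strength = 63.5 / 33 * 1000
= 1924.24 N/m

1924.24


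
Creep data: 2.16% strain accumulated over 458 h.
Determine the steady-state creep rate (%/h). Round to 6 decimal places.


Rate = 2.16 / 458 = 0.004716 %/h

0.004716


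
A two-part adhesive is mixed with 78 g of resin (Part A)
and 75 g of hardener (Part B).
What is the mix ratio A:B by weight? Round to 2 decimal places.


Mix ratio = mass_A / mass_B
= 78 / 75
= 1.04

1.04


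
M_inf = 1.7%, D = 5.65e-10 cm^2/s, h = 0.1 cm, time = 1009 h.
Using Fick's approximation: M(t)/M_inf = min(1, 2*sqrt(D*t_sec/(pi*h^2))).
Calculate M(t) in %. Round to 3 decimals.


t = 3632400 s
ratio = min(1, 2*sqrt(5.65e-10*3632400/(pi*0.0100)))
= 0.511183
M(t) = 1.7 * 0.511183 = 0.869%

0.869


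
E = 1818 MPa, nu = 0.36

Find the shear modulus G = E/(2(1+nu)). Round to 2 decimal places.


G = 1818 / (2 * 1.36)
= 668.38 MPa

668.38


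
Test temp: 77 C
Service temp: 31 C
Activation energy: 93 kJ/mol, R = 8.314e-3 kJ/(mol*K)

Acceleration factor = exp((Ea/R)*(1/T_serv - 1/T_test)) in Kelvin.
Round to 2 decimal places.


AF = exp((93/0.008314)*(1/304.15 - 1/350.15))
= 125.41

125.41


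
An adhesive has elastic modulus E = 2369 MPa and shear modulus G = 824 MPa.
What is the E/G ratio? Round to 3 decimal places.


E/G = 2369 / 824 = 2.875

2.875


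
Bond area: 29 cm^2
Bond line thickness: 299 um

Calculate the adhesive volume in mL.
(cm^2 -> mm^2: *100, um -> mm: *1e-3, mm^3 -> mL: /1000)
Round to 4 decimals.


V = 29*100 * 299*1e-3 / 1000
= 0.8671 mL

0.8671


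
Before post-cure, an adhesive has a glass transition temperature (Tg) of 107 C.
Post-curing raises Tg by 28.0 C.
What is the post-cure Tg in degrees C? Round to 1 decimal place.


Tg_post = Tg_base + delta_Tg
= 107 + 28.0
= 135.0 C

135.0


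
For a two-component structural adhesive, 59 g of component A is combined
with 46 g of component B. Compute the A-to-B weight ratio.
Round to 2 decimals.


Weight ratio A:B = 59 / 46
= 1.28

1.28


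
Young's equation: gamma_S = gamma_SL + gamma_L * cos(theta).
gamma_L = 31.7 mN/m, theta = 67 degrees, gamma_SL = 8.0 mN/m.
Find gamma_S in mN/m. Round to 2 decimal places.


cos(67 deg) = 0.390731
gamma_S = 8.0 + 31.7 * 0.390731
= 20.39 mN/m

20.39


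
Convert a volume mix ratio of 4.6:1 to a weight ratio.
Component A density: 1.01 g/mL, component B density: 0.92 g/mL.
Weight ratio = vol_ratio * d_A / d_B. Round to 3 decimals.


= 4.6 * 1.01 / 0.92 = 5.050

5.050


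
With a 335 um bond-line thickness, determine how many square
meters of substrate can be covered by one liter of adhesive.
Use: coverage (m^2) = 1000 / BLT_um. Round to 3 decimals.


Coverage = 1000 / 335 = 2.985 m^2

2.985


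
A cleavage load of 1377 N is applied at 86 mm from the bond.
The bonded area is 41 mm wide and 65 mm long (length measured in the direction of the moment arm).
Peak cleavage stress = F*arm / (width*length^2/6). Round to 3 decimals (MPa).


Moment = 1377 * 86 = 118422 N*mm
Section modulus = 41 * 4225 / 6 = 173225 / 6 mm^3
Stress = 118422 / (173225 / 6) = 710532 / 173225
= 4.102 MPa

4.102


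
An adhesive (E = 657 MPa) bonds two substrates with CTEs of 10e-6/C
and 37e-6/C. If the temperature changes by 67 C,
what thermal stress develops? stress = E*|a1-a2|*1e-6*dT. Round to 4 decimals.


Stress = 657 * |10 - 37| * 1e-6 * 67
= 1.1885 MPa

1.1885


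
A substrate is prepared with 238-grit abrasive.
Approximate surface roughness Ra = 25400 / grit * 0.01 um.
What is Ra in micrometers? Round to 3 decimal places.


Ra = 25400 / 238 * 0.01 = 1.067 um

1.067


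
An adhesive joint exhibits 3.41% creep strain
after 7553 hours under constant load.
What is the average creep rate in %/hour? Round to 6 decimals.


Creep rate = strain / time
= 3.41 / 7553
= 0.000451 %/h

0.000451


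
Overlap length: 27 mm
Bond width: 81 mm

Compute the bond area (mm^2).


Bond area = 27 * 81 = 2187 mm^2

2187


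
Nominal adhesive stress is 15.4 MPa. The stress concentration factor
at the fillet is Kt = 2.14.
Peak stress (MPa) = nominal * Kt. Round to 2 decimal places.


Peak = 15.4 * 2.14 = 32.96 MPa

32.96


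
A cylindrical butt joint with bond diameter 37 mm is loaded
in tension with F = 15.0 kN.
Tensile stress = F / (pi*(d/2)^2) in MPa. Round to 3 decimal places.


Area = pi * (37/2)^2 = 1075.2101 mm^2
Stress = 15.0*1000 / 1075.2101
= 13.951 MPa

13.951


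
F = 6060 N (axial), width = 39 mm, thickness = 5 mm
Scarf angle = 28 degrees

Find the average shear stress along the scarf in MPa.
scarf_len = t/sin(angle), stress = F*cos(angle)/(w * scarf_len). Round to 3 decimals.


scarf_len = 5/sin(28 deg) = 10.6503
cos(28 deg) = 0.882948
stress = 6060*0.882948/(39*10.6503) = 12.882 MPa

12.882


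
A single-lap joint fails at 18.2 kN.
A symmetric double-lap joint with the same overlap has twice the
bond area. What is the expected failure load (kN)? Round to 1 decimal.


Double-lap load = 2 * 18.2 = 36.4 kN

36.4


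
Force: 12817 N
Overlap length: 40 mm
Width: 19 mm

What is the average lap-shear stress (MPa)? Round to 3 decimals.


Average shear stress = F / (overlap * width)
= 12817 / (40 * 19)
= 16.864 MPa

16.864


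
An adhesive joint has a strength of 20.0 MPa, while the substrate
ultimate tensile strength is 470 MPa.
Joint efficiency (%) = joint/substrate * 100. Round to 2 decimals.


Efficiency = 20.0 / 470 * 100
= 4.26%

4.26


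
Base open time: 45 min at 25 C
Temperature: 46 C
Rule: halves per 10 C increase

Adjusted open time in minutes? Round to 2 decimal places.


Acceleration = 2^((46-25)/10) = 4.2871
Open time = 45 / 4.2871 = 10.50 min

10.50


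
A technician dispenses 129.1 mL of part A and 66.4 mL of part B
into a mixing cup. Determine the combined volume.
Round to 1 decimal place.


Combined volume = 129.1 + 66.4
= 195.5 mL

195.5


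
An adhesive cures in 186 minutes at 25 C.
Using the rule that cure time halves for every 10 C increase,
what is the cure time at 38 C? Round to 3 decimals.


Factor = 2^((38 - 25) / 10) = 2.4623
Cure time = 186 / 2.4623
= 75.539 minutes

75.539


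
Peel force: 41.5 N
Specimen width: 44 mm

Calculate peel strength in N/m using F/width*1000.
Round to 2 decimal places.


Peel strength = 41.5 / 44 * 1000 = 943.18 N/m

943.18


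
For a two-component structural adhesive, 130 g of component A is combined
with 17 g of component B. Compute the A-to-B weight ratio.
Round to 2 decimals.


Weight ratio A:B = 130 / 17
= 7.65

7.65


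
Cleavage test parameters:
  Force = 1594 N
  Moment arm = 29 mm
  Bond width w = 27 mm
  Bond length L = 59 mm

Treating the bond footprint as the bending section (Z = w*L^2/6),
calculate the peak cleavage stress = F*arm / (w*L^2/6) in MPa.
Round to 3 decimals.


M = 1594 * 29 = 46226 N*mm
Z = 27 * 59^2 / 6 = 93987 / 6 mm^3
sigma = M / Z = 6 * 46226 / 93987 = 277356 / 93987
= 2.951 MPa

2.951


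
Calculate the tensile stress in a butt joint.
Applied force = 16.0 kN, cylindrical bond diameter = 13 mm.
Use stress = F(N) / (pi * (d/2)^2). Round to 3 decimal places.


A = pi * 6.5^2 = 132.7323 mm^2
sigma = 16000.0 / 132.7323 = 120.543 MPa

120.543


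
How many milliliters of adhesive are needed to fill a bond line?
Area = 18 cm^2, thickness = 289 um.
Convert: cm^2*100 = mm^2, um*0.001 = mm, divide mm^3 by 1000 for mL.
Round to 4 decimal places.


= (18 * 100) * (289 * 0.001) / 1000
= 0.5202 mL

0.5202


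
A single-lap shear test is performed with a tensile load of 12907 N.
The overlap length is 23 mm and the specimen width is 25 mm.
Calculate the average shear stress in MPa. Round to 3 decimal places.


Shear stress = F / (overlap * width)
= 12907 / (23 * 25)
= 12907 / 575
= 22.447 MPa

22.447


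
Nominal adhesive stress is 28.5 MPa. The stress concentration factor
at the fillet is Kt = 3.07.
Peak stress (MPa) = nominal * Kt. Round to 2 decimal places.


Peak = 28.5 * 3.07 = 87.50 MPa

87.50


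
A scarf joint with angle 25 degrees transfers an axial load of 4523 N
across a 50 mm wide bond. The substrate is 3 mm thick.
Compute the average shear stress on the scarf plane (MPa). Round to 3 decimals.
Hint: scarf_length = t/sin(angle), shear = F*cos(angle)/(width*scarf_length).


scarf_length = 3 / sin(25 deg) = 7.0986 mm
cos(25 deg) = 0.906308
shear stress = 4523 * 0.906308 / (50 * 7.0986)
= 11.549 MPa

11.549


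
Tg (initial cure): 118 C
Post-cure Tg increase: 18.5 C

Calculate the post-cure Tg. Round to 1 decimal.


Post-cure Tg = 118 + 18.5 = 136.5 C

136.5


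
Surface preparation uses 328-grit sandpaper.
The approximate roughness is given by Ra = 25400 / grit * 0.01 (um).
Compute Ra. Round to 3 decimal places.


Ra = 25400 / 328 * 0.01
= 254 / 328
= 0.774 um

0.774


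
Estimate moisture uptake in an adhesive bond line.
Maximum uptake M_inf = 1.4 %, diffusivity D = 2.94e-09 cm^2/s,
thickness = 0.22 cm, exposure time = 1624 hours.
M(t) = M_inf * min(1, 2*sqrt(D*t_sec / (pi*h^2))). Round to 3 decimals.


Convert time: 1624 h = 5846400 s
ratio = min(1, 2*sqrt(2.94e-09*5846400/(pi*0.22^2)))
= 0.672435
M(t) = 1.4 * 0.672435 = 0.941%

0.941


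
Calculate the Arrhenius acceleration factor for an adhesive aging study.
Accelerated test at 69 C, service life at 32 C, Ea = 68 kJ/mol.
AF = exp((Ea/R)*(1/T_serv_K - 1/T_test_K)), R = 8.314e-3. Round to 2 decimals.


T_test = 342.15 K, T_serv = 305.15 K
Ea/R = 68 / 0.008314 = 8178.98
AF = exp(8178.98 * (1/305.15 - 1/342.15))
= 18.15

18.15


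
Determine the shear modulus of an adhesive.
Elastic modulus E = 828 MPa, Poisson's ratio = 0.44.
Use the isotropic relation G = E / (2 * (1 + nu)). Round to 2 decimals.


G = 828 / (2*(1+0.44)) = 828 / 2.88
= 287.50 MPa

287.50


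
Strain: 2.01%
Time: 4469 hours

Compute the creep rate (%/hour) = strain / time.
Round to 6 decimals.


Creep rate = 2.01 / 4469
= 0.000450 %/h

0.000450


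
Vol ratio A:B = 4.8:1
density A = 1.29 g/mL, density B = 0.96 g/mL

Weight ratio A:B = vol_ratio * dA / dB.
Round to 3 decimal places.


Weight ratio = 4.8 * 1.29 / 0.96
= 6.450

6.450


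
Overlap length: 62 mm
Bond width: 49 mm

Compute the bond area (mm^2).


Bond area = 62 * 49 = 3038 mm^2

3038


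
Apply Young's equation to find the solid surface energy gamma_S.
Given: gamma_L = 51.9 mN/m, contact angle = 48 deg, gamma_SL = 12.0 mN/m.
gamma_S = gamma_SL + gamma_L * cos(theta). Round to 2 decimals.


theta_rad = 48 * pi/180 = 0.837758
gamma_S = 12.0 + 51.9 * cos(0.837758)
= 46.73 mN/m

46.73


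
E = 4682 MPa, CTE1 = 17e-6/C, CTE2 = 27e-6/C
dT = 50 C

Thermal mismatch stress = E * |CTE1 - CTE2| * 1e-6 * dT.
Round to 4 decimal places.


= 4682 * 10e-6 * 50
= 2.3410 MPa

2.3410


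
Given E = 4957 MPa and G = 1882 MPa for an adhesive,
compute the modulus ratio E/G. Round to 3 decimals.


E/G ratio = 4957 / 1882 = 2.634

2.634


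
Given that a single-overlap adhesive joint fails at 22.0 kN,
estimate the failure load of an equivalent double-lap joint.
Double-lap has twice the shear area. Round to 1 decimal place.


Double-lap factor = 2
Expected load = 22.0 * 2 = 44.0 kN

44.0
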